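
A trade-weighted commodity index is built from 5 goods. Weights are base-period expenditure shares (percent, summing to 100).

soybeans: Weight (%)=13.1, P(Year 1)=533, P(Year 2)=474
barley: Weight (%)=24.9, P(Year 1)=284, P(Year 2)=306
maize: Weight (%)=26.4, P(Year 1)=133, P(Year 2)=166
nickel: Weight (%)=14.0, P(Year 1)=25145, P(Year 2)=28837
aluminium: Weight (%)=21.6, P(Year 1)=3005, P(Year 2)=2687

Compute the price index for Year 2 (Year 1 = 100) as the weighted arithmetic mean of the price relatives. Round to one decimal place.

106.8

soybeans: 13.1 × (474/533) = 13.1 × 0.889306 = 11.6499
barley: 24.9 × (306/284) = 24.9 × 1.077465 = 26.8289
maize: 26.4 × (166/133) = 26.4 × 1.248120 = 32.9504
nickel: 14.0 × (28837/25145) = 14.0 × 1.146828 = 16.0556
aluminium: 21.6 × (2687/3005) = 21.6 × 0.894176 = 19.3142
Index = Σ wᵢ·(p₁ᵢ/p₀ᵢ) = 11.6499 + 26.8289 + 32.9504 + 16.0556 + 19.3142 = 106.7990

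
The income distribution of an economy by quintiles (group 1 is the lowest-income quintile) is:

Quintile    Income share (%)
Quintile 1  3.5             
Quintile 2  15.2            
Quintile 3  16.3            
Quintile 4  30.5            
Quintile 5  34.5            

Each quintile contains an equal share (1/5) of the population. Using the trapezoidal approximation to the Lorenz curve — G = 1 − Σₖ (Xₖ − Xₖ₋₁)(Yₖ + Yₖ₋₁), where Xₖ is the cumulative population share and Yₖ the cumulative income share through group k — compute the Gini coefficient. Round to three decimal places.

0.309

Cumulative income shares Yₖ: 0.0350, 0.1870, 0.3500, 0.6550, 1.0000
Σ (Xₖ−Xₖ₋₁)(Yₖ+Yₖ₋₁) = (1/5)(0.0350+0.0000) + (1/5)(0.1870+0.0350) + (1/5)(0.3500+0.1870) + (1/5)(0.6550+0.3500) + (1/5)(1.0000+0.6550)
  = 0.0070 + 0.0444 + 0.1074 + 0.2010 + 0.3310 = 0.6908
G = 1 − 0.6908 = 0.3092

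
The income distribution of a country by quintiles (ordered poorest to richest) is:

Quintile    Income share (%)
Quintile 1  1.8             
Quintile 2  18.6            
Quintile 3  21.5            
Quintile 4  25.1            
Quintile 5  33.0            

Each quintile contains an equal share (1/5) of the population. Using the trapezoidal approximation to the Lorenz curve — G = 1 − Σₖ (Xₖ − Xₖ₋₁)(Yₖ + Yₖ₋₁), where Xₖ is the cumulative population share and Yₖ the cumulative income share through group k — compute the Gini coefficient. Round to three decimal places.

0.276

Cumulative income shares Yₖ: 0.0180, 0.2040, 0.4190, 0.6700, 1.0000
Σ (Xₖ−Xₖ₋₁)(Yₖ+Yₖ₋₁) = (1/5)(0.0180+0.0000) + (1/5)(0.2040+0.0180) + (1/5)(0.4190+0.2040) + (1/5)(0.6700+0.4190) + (1/5)(1.0000+0.6700)
  = 0.0036 + 0.0444 + 0.1246 + 0.2178 + 0.3340 = 0.7244
G = 1 − 0.7244 = 0.2756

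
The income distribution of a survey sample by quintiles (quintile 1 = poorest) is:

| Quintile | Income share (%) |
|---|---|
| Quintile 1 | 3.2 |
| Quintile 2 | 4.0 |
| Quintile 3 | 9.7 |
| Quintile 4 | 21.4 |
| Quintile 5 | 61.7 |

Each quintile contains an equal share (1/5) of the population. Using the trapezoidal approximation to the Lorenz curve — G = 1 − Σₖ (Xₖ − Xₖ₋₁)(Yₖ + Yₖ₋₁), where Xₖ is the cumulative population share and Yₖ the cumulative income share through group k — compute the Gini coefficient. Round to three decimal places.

Cumulative income shares Yₖ: 0.0320, 0.0720, 0.1690, 0.3830, 1.0000
Σ (Xₖ−Xₖ₋₁)(Yₖ+Yₖ₋₁) = (1/5)(0.0320+0.0000) + (1/5)(0.0720+0.0320) + (1/5)(0.1690+0.0720) + (1/5)(0.3830+0.1690) + (1/5)(1.0000+0.3830)
  = 0.0064 + 0.0208 + 0.0482 + 0.1104 + 0.2766 = 0.4624
G = 1 − 0.4624 = 0.5376

0.538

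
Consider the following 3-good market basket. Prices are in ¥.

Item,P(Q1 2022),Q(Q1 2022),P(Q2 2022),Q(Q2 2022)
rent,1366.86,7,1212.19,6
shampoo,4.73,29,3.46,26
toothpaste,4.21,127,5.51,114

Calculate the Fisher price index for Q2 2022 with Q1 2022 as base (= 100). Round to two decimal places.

Laspeyres component (base-period weights):
ΣP(Q2 2022)Q(Q1 2022) = 1212.19×7 + 3.46×29 + 5.51×127 = 8485.33 + 100.34 + 699.77 = 9285.44
ΣP(Q1 2022)Q(Q1 2022) = 1366.86×7 + 4.73×29 + 4.21×127 = 9568.02 + 137.17 + 534.67 = 10239.86
L = 9285.44 / 10239.86 × 100 = 90.6794
Paasche component (current-period weights):
ΣP(Q2 2022)Q(Q2 2022) = 1212.19×6 + 3.46×26 + 5.51×114 = 7273.14 + 89.96 + 628.14 = 7991.24
ΣP(Q1 2022)Q(Q2 2022) = 1366.86×6 + 4.73×26 + 4.21×114 = 8201.16 + 122.98 + 479.94 = 8804.08
P = 7991.24 / 8804.08 × 100 = 90.7675
Fisher = √(L × P) = √(90.6794 × 90.7675) = 90.7234

90.72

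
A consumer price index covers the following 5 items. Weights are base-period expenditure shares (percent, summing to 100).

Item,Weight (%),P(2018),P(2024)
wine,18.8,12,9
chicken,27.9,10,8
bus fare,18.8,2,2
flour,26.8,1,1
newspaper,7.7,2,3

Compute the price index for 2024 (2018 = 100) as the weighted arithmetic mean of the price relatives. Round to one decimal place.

wine: 18.8 × (9/12) = 18.8 × 0.750000 = 14.1000
chicken: 27.9 × (8/10) = 27.9 × 0.800000 = 22.3200
bus fare: 18.8 × (2/2) = 18.8 × 1.000000 = 18.8000
flour: 26.8 × (1/1) = 26.8 × 1.000000 = 26.8000
newspaper: 7.7 × (3/2) = 7.7 × 1.500000 = 11.5500
Index = Σ wᵢ·(p₁ᵢ/p₀ᵢ) = 14.1000 + 22.3200 + 18.8000 + 26.8000 + 11.5500 = 93.5700

93.6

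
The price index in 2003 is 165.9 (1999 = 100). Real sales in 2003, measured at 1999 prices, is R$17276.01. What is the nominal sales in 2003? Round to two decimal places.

Nominal = Real × (Index/100) = 17276.01 × (165.9/100)
        = 17276.01 × 1.659 = 28660.9006

28660.90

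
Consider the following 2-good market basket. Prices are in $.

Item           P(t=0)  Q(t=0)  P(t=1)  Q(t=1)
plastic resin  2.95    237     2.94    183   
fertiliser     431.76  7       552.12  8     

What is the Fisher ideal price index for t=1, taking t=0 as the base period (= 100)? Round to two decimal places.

Laspeyres component (base-period weights):
ΣP(t=1)Q(t=0) = 2.94×237 + 552.12×7 = 696.78 + 3864.84 = 4561.62
ΣP(t=0)Q(t=0) = 2.95×237 + 431.76×7 = 699.15 + 3022.32 = 3721.47
L = 4561.62 / 3721.47 × 100 = 122.5758
Paasche component (current-period weights):
ΣP(t=1)Q(t=1) = 2.94×183 + 552.12×8 = 538.02 + 4416.96 = 4954.98
ΣP(t=0)Q(t=1) = 2.95×183 + 431.76×8 = 539.85 + 3454.08 = 3993.93
P = 4954.98 / 3993.93 × 100 = 124.0628
Fisher = √(L × P) = √(122.5758 × 124.0628) = 123.3170

123.32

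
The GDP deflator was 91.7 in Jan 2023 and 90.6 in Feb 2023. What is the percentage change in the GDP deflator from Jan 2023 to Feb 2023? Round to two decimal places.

Change = (90.6 − 91.7) / 91.7 × 100
       = -1.1 / 91.7 × 100 = -1.1996%

-1.20%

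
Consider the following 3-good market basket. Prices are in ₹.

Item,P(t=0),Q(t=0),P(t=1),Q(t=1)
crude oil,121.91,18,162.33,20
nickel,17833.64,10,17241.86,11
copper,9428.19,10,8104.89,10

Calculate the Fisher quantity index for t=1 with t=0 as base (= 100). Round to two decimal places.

106.71

Laspeyres component (base-period weights):
ΣP(t=0)Q(t=1) = 121.91×20 + 17833.64×11 + 9428.19×10 = 2438.2 + 196170.04 + 94281.9 = 292890.14
ΣP(t=0)Q(t=0) = 121.91×18 + 17833.64×10 + 9428.19×10 = 2194.38 + 178336.4 + 94281.9 = 274812.68
L = 292890.14 / 274812.68 × 100 = 106.5781
Paasche component (current-period weights):
ΣP(t=1)Q(t=1) = 162.33×20 + 17241.86×11 + 8104.89×10 = 3246.6 + 189660.46 + 81048.9 = 273955.96
ΣP(t=1)Q(t=0) = 162.33×18 + 17241.86×10 + 8104.89×10 = 2921.94 + 172418.6 + 81048.9 = 256389.44
P = 273955.96 / 256389.44 × 100 = 106.8515
Fisher = √(L × P) = √(106.5781 × 106.8515) = 106.7147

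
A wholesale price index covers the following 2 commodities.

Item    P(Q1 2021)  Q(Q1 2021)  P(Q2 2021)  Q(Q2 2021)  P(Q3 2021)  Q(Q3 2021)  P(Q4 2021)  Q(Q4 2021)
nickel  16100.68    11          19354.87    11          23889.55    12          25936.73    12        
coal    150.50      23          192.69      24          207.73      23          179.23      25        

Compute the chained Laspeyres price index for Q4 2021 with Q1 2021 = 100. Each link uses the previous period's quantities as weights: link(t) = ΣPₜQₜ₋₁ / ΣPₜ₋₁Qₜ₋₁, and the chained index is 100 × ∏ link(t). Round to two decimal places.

Link Q1 2021→Q2 2021:
ΣP(Q2 2021)Q(Q1 2021) = 19354.87×11 + 192.69×23 = 212903.57 + 4431.87 = 217335.44
ΣP(Q1 2021)Q(Q1 2021) = 16100.68×11 + 150.50×23 = 177107.48 + 3461.5 = 180568.98
link = 217335.44/180568.98 = 1.203614
Link Q2 2021→Q3 2021:
ΣP(Q3 2021)Q(Q2 2021) = 23889.55×11 + 207.73×24 = 262785.05 + 4985.52 = 267770.57
ΣP(Q2 2021)Q(Q2 2021) = 19354.87×11 + 192.69×24 = 212903.57 + 4624.56 = 217528.13
link = 267770.57/217528.13 = 1.230970
Link Q3 2021→Q4 2021:
ΣP(Q4 2021)Q(Q3 2021) = 25936.73×12 + 179.23×23 = 311240.76 + 4122.29 = 315363.05
ΣP(Q3 2021)Q(Q3 2021) = 23889.55×12 + 207.73×23 = 286674.6 + 4777.79 = 291452.39
link = 315363.05/291452.39 = 1.082040
Chained index = 100 × 1.203614 × 1.230970 × 1.082040 = 160.3164

160.32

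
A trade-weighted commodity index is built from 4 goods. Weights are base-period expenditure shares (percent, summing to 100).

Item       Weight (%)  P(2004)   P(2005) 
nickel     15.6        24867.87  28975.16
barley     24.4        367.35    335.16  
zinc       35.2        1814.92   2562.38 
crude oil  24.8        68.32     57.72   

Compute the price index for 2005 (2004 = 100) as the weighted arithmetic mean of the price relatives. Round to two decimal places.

nickel: 15.6 × (28975.16/24867.87) = 15.6 × 1.165165 = 18.1766
barley: 24.4 × (335.16/367.35) = 24.4 × 0.912372 = 22.2619
zinc: 35.2 × (2562.38/1814.92) = 35.2 × 1.411842 = 49.6968
crude oil: 24.8 × (57.72/68.32) = 24.8 × 0.844848 = 20.9522
Index = Σ wᵢ·(p₁ᵢ/p₀ᵢ) = 18.1766 + 22.2619 + 49.6968 + 20.9522 = 111.0875

111.09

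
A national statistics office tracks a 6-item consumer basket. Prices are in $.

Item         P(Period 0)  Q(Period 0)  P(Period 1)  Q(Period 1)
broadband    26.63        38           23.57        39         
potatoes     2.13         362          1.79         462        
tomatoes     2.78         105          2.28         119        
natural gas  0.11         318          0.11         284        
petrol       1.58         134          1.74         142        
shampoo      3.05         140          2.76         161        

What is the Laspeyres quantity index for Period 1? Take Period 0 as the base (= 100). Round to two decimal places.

Laspeyres quantity index uses base-period prices as weights.
ΣP(Period 0)·Q(Period 1) = 26.63×39 + 2.13×462 + 2.78×119 + 0.11×284 + 1.58×142 + 3.05×161 = 1038.57 + 984.06 + 330.82 + 31.24 + 224.36 + 491.05 = 3100.1
ΣP(Period 0)·Q(Period 0) = 26.63×38 + 2.13×362 + 2.78×105 + 0.11×318 + 1.58×134 + 3.05×140 = 1011.94 + 771.06 + 291.9 + 34.98 + 211.72 + 427 = 2748.6
Index = 3100.1 / 2748.6 × 100 = 112.7883

112.79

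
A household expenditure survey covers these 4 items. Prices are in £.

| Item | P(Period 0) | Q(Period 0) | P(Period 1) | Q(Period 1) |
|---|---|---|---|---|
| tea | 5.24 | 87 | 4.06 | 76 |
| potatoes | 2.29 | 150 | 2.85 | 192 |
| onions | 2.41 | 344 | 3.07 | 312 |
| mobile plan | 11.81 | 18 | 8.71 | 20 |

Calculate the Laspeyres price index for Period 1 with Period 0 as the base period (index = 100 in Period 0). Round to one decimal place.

108.3

Laspeyres price index uses base-period quantities as weights.
ΣP(Period 1)·Q(Period 0) = 4.06×87 + 2.85×150 + 3.07×344 + 8.71×18 = 353.22 + 427.5 + 1056.08 + 156.78 = 1993.58
ΣP(Period 0)·Q(Period 0) = 5.24×87 + 2.29×150 + 2.41×344 + 11.81×18 = 455.88 + 343.5 + 829.04 + 212.58 = 1841
Index = 1993.58 / 1841 × 100 = 108.2879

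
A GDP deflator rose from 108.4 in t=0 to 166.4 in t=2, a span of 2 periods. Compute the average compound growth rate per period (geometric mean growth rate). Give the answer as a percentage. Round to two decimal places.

23.90%

Growth factor = (166.4/108.4)^(1/2) = (1.535055)^(1/2) = 1.238974
Growth rate = 1.238974 − 1 = 0.238974 = 23.8974%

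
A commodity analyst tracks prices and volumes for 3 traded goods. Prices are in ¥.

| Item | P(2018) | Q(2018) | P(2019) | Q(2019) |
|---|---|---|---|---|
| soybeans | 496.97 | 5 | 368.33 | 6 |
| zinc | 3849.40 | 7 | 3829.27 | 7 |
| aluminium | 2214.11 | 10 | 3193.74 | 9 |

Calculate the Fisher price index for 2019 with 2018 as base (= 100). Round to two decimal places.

Laspeyres component (base-period weights):
ΣP(2019)Q(2018) = 368.33×5 + 3829.27×7 + 3193.74×10 = 1841.65 + 26804.89 + 31937.4 = 60583.94
ΣP(2018)Q(2018) = 496.97×5 + 3849.40×7 + 2214.11×10 = 2484.85 + 26945.8 + 22141.1 = 51571.75
L = 60583.94 / 51571.75 × 100 = 117.4751
Paasche component (current-period weights):
ΣP(2019)Q(2019) = 368.33×6 + 3829.27×7 + 3193.74×9 = 2209.98 + 26804.89 + 28743.66 = 57758.53
ΣP(2018)Q(2019) = 496.97×6 + 3849.40×7 + 2214.11×9 = 2981.82 + 26945.8 + 19926.99 = 49854.61
P = 57758.53 / 49854.61 × 100 = 115.8539
Fisher = √(L × P) = √(117.4751 × 115.8539) = 116.6617

116.66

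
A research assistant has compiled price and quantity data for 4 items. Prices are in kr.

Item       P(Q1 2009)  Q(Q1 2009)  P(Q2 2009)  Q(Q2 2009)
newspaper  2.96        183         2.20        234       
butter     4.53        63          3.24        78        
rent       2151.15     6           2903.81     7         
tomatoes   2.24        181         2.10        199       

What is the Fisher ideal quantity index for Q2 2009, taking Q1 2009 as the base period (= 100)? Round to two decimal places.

116.95

Laspeyres component (base-period weights):
ΣP(Q1 2009)Q(Q2 2009) = 2.96×234 + 4.53×78 + 2151.15×7 + 2.24×199 = 692.64 + 353.34 + 15058.05 + 445.76 = 16549.79
ΣP(Q1 2009)Q(Q1 2009) = 2.96×183 + 4.53×63 + 2151.15×6 + 2.24×181 = 541.68 + 285.39 + 12906.9 + 405.44 = 14139.41
L = 16549.79 / 14139.41 × 100 = 117.0472
Paasche component (current-period weights):
ΣP(Q2 2009)Q(Q2 2009) = 2.20×234 + 3.24×78 + 2903.81×7 + 2.10×199 = 514.8 + 252.72 + 20326.67 + 417.9 = 21512.09
ΣP(Q2 2009)Q(Q1 2009) = 2.20×183 + 3.24×63 + 2903.81×6 + 2.10×181 = 402.6 + 204.12 + 17422.86 + 380.1 = 18409.68
P = 21512.09 / 18409.68 × 100 = 116.8521
Fisher = √(L × P) = √(117.0472 × 116.8521) = 116.9496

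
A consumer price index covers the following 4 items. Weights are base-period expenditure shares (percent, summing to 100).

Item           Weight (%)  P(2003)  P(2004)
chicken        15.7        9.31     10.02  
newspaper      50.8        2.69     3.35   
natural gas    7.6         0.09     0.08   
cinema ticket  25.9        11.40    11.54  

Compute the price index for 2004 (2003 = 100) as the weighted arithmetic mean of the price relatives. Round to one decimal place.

chicken: 15.7 × (10.02/9.31) = 15.7 × 1.076262 = 16.8973
newspaper: 50.8 × (3.35/2.69) = 50.8 × 1.245353 = 63.2639
natural gas: 7.6 × (0.08/0.09) = 7.6 × 0.888889 = 6.7556
cinema ticket: 25.9 × (11.54/11.40) = 25.9 × 1.012281 = 26.2181
Index = Σ wᵢ·(p₁ᵢ/p₀ᵢ) = 16.8973 + 63.2639 + 6.7556 + 26.2181 = 113.1349

113.1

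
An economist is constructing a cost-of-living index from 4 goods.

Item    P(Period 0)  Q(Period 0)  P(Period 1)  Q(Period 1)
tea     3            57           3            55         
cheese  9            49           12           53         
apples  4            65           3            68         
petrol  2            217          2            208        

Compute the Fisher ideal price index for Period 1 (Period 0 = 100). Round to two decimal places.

106.56

Laspeyres component (base-period weights):
ΣP(Period 1)Q(Period 0) = 3×57 + 12×49 + 3×65 + 2×217 = 171 + 588 + 195 + 434 = 1388
ΣP(Period 0)Q(Period 0) = 3×57 + 9×49 + 4×65 + 2×217 = 171 + 441 + 260 + 434 = 1306
L = 1388 / 1306 × 100 = 106.2787
Paasche component (current-period weights):
ΣP(Period 1)Q(Period 1) = 3×55 + 12×53 + 3×68 + 2×208 = 165 + 636 + 204 + 416 = 1421
ΣP(Period 0)Q(Period 1) = 3×55 + 9×53 + 4×68 + 2×208 = 165 + 477 + 272 + 416 = 1330
P = 1421 / 1330 × 100 = 106.8421
Fisher = √(L × P) = √(106.2787 × 106.8421) = 106.5600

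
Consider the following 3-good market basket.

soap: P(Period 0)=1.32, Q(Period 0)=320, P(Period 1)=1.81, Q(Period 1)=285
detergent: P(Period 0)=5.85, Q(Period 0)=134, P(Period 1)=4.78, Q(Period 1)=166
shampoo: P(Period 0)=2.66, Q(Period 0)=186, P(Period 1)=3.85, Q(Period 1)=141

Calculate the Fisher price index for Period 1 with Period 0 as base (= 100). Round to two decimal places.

Laspeyres component (base-period weights):
ΣP(Period 1)Q(Period 0) = 1.81×320 + 4.78×134 + 3.85×186 = 579.2 + 640.52 + 716.1 = 1935.82
ΣP(Period 0)Q(Period 0) = 1.32×320 + 5.85×134 + 2.66×186 = 422.4 + 783.9 + 494.76 = 1701.06
L = 1935.82 / 1701.06 × 100 = 113.8008
Paasche component (current-period weights):
ΣP(Period 1)Q(Period 1) = 1.81×285 + 4.78×166 + 3.85×141 = 515.85 + 793.48 + 542.85 = 1852.18
ΣP(Period 0)Q(Period 1) = 1.32×285 + 5.85×166 + 2.66×141 = 376.2 + 971.1 + 375.06 = 1722.36
P = 1852.18 / 1722.36 × 100 = 107.5373
Fisher = √(L × P) = √(113.8008 × 107.5373) = 110.6247

110.62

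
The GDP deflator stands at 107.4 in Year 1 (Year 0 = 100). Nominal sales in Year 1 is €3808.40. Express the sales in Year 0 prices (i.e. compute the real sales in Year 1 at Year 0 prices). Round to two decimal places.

3546.00

Real = Nominal ÷ (Index/100) = 3808.40 ÷ (107.4/100)
     = 3808.40 ÷ 1.074 = 3545.9963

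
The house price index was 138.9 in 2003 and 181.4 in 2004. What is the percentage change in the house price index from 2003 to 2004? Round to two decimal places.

Change = (181.4 − 138.9) / 138.9 × 100
       = 42.5 / 138.9 × 100 = 30.5976%

30.60%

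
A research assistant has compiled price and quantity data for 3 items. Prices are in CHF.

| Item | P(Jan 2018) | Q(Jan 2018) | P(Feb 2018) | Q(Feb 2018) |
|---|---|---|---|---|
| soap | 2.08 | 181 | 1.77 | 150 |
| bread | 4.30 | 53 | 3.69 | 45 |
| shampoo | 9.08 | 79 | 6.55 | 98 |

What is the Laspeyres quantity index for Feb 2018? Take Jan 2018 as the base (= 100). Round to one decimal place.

Laspeyres quantity index uses base-period prices as weights.
ΣP(Jan 2018)·Q(Feb 2018) = 2.08×150 + 4.30×45 + 9.08×98 = 312 + 193.5 + 889.84 = 1395.34
ΣP(Jan 2018)·Q(Jan 2018) = 2.08×181 + 4.30×53 + 9.08×79 = 376.48 + 227.9 + 717.32 = 1321.7
Index = 1395.34 / 1321.7 × 100 = 105.5716

105.6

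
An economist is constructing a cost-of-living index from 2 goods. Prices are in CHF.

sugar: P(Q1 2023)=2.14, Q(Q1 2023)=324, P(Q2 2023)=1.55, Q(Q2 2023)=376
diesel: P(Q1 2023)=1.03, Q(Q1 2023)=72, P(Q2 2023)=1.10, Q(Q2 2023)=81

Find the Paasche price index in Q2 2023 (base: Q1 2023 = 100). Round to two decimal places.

75.66

Paasche price index uses current-period quantities as weights.
ΣP(Q2 2023)·Q(Q2 2023) = 1.55×376 + 1.10×81 = 582.8 + 89.1 = 671.9
ΣP(Q1 2023)·Q(Q2 2023) = 2.14×376 + 1.03×81 = 804.64 + 83.43 = 888.07
Index = 671.9 / 888.07 × 100 = 75.6585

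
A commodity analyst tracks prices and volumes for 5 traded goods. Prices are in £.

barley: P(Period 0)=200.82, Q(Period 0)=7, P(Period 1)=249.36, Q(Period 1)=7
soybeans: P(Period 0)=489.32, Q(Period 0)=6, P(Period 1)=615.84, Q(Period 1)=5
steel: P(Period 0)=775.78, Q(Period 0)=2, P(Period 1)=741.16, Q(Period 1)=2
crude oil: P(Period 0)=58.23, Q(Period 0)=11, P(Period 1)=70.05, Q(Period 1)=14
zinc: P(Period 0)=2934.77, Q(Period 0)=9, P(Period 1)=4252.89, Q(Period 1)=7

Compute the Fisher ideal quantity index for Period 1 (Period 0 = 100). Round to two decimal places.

80.92

Laspeyres component (base-period weights):
ΣP(Period 0)Q(Period 1) = 200.82×7 + 489.32×5 + 775.78×2 + 58.23×14 + 2934.77×7 = 1405.74 + 2446.6 + 1551.56 + 815.22 + 20543.39 = 26762.51
ΣP(Period 0)Q(Period 0) = 200.82×7 + 489.32×6 + 775.78×2 + 58.23×11 + 2934.77×9 = 1405.74 + 2935.92 + 1551.56 + 640.53 + 26412.93 = 32946.68
L = 26762.51 / 32946.68 × 100 = 81.2298
Paasche component (current-period weights):
ΣP(Period 1)Q(Period 1) = 249.36×7 + 615.84×5 + 741.16×2 + 70.05×14 + 4252.89×7 = 1745.52 + 3079.2 + 1482.32 + 980.7 + 29770.23 = 37057.97
ΣP(Period 1)Q(Period 0) = 249.36×7 + 615.84×6 + 741.16×2 + 70.05×11 + 4252.89×9 = 1745.52 + 3695.04 + 1482.32 + 770.55 + 38276.01 = 45969.44
P = 37057.97 / 45969.44 × 100 = 80.6144
Fisher = √(L × P) = √(81.2298 × 80.6144) = 80.9215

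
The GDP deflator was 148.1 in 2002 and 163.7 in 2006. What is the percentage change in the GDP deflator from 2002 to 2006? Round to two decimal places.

10.53%

Change = (163.7 − 148.1) / 148.1 × 100
       = 15.6 / 148.1 × 100 = 10.5334%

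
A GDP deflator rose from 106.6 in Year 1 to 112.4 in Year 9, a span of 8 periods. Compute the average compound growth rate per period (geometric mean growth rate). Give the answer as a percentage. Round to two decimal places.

Growth factor = (112.4/106.6)^(1/8) = (1.054409)^(1/8) = 1.006645
Growth rate = 1.006645 − 1 = 0.006645 = 0.6645%

0.66%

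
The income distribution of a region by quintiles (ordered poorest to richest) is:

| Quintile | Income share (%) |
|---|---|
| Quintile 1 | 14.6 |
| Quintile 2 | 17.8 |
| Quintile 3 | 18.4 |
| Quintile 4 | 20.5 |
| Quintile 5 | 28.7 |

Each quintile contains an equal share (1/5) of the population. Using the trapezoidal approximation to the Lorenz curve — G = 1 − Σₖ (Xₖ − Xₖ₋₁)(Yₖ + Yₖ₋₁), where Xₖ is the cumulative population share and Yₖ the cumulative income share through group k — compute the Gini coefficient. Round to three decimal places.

Cumulative income shares Yₖ: 0.1460, 0.3240, 0.5080, 0.7130, 1.0000
Σ (Xₖ−Xₖ₋₁)(Yₖ+Yₖ₋₁) = (1/5)(0.1460+0.0000) + (1/5)(0.3240+0.1460) + (1/5)(0.5080+0.3240) + (1/5)(0.7130+0.5080) + (1/5)(1.0000+0.7130)
  = 0.0292 + 0.0940 + 0.1664 + 0.2442 + 0.3426 = 0.8764
G = 1 − 0.8764 = 0.1236

0.124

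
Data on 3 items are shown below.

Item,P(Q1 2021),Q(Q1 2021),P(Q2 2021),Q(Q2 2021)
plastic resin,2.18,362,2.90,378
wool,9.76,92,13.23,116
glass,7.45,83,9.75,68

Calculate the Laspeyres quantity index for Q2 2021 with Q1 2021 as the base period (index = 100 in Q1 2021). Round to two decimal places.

Laspeyres quantity index uses base-period prices as weights.
ΣP(Q1 2021)·Q(Q2 2021) = 2.18×378 + 9.76×116 + 7.45×68 = 824.04 + 1132.16 + 506.6 = 2462.8
ΣP(Q1 2021)·Q(Q1 2021) = 2.18×362 + 9.76×92 + 7.45×83 = 789.16 + 897.92 + 618.35 = 2305.43
Index = 2462.8 / 2305.43 × 100 = 106.8261

106.83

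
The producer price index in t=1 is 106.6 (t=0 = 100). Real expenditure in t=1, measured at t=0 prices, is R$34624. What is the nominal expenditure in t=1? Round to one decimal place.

36909.2

Nominal = Real × (Index/100) = 34624 × (106.6/100)
        = 34624 × 1.066 = 36909.1840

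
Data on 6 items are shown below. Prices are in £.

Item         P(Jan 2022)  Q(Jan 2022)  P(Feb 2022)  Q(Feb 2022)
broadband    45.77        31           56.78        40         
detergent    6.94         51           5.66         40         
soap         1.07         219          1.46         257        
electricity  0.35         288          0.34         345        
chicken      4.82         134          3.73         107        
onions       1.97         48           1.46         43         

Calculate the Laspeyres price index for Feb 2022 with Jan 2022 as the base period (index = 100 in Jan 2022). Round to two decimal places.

106.60

Laspeyres price index uses base-period quantities as weights.
ΣP(Feb 2022)·Q(Jan 2022) = 56.78×31 + 5.66×51 + 1.46×219 + 0.34×288 + 3.73×134 + 1.46×48 = 1760.18 + 288.66 + 319.74 + 97.92 + 499.82 + 70.08 = 3036.4
ΣP(Jan 2022)·Q(Jan 2022) = 45.77×31 + 6.94×51 + 1.07×219 + 0.35×288 + 4.82×134 + 1.97×48 = 1418.87 + 353.94 + 234.33 + 100.8 + 645.88 + 94.56 = 2848.38
Index = 3036.4 / 2848.38 × 100 = 106.6009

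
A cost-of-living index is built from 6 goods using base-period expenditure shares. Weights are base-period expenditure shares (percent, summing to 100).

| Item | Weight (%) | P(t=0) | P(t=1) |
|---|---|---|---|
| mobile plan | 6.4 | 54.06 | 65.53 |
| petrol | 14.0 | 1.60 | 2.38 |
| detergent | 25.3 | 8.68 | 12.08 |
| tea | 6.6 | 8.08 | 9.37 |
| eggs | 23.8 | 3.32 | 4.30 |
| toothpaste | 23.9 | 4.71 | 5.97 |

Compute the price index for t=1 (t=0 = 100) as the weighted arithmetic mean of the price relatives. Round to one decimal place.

mobile plan: 6.4 × (65.53/54.06) = 6.4 × 1.212172 = 7.7579
petrol: 14.0 × (2.38/1.60) = 14.0 × 1.487500 = 20.8250
detergent: 25.3 × (12.08/8.68) = 25.3 × 1.391705 = 35.2101
tea: 6.6 × (9.37/8.08) = 6.6 × 1.159653 = 7.6537
eggs: 23.8 × (4.30/3.32) = 23.8 × 1.295181 = 30.8253
toothpaste: 23.9 × (5.97/4.71) = 23.9 × 1.267516 = 30.2936
Index = Σ wᵢ·(p₁ᵢ/p₀ᵢ) = 7.7579 + 20.8250 + 35.2101 + 7.6537 + 30.8253 + 30.2936 = 132.5657

132.6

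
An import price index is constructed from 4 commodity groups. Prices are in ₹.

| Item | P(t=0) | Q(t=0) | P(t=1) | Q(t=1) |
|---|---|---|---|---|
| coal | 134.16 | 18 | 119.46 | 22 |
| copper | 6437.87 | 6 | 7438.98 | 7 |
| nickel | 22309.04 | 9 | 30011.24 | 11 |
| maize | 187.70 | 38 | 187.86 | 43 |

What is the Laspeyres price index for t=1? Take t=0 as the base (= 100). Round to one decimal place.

Laspeyres price index uses base-period quantities as weights.
ΣP(t=1)·Q(t=0) = 119.46×18 + 7438.98×6 + 30011.24×9 + 187.86×38 = 2150.28 + 44633.88 + 270101.16 + 7138.68 = 324024
ΣP(t=0)·Q(t=0) = 134.16×18 + 6437.87×6 + 22309.04×9 + 187.70×38 = 2414.88 + 38627.22 + 200781.36 + 7132.6 = 248956.06
Index = 324024 / 248956.06 × 100 = 130.1531

130.2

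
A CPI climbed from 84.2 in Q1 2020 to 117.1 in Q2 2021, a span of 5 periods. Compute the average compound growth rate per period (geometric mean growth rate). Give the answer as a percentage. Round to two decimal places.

Growth factor = (117.1/84.2)^(1/5) = (1.390736)^(1/5) = 1.068191
Growth rate = 1.068191 − 1 = 0.068191 = 6.8191%

6.82%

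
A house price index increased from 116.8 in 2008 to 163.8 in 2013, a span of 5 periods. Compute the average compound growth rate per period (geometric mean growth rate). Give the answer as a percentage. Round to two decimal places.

Growth factor = (163.8/116.8)^(1/5) = (1.402397)^(1/5) = 1.069976
Growth rate = 1.069976 − 1 = 0.069976 = 6.9976%

7.00%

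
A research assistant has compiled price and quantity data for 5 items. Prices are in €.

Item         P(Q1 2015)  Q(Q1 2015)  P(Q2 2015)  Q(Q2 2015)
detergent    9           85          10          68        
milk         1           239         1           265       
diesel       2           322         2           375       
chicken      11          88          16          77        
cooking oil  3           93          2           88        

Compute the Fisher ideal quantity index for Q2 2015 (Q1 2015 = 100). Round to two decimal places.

93.92

Laspeyres component (base-period weights):
ΣP(Q1 2015)Q(Q2 2015) = 9×68 + 1×265 + 2×375 + 11×77 + 3×88 = 612 + 265 + 750 + 847 + 264 = 2738
ΣP(Q1 2015)Q(Q1 2015) = 9×85 + 1×239 + 2×322 + 11×88 + 3×93 = 765 + 239 + 644 + 968 + 279 = 2895
L = 2738 / 2895 × 100 = 94.5769
Paasche component (current-period weights):
ΣP(Q2 2015)Q(Q2 2015) = 10×68 + 1×265 + 2×375 + 16×77 + 2×88 = 680 + 265 + 750 + 1232 + 176 = 3103
ΣP(Q2 2015)Q(Q1 2015) = 10×85 + 1×239 + 2×322 + 16×88 + 2×93 = 850 + 239 + 644 + 1408 + 186 = 3327
P = 3103 / 3327 × 100 = 93.2672
Fisher = √(L × P) = √(94.5769 × 93.2672) = 93.9197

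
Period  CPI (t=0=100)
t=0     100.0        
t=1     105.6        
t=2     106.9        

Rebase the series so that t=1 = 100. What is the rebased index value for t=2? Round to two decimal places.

Rebased(t=2) = 106.9 / 105.6 × 100 = 101.2311

101.23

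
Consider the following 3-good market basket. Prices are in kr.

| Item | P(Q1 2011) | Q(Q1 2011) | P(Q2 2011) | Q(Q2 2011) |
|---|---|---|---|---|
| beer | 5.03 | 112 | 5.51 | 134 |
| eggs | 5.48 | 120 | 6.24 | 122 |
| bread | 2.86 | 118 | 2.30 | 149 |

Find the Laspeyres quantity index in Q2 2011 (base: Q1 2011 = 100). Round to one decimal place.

113.5

Laspeyres quantity index uses base-period prices as weights.
ΣP(Q1 2011)·Q(Q2 2011) = 5.03×134 + 5.48×122 + 2.86×149 = 674.02 + 668.56 + 426.14 = 1768.72
ΣP(Q1 2011)·Q(Q1 2011) = 5.03×112 + 5.48×120 + 2.86×118 = 563.36 + 657.6 + 337.48 = 1558.44
Index = 1768.72 / 1558.44 × 100 = 113.4930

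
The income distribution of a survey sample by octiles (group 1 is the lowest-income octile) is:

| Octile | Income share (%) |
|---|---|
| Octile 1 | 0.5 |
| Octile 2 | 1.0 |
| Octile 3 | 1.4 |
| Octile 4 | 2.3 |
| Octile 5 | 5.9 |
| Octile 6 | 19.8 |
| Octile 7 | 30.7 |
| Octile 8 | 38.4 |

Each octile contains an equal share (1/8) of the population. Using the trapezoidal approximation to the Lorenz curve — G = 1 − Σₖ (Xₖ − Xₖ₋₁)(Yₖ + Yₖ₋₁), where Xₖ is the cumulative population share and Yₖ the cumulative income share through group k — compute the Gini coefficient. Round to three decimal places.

Cumulative income shares Yₖ: 0.0050, 0.0150, 0.0290, 0.0520, 0.1110, 0.3090, 0.6160, 1.0000
Σ (Xₖ−Xₖ₋₁)(Yₖ+Yₖ₋₁) = (1/8)(0.0050+0.0000) + (1/8)(0.0150+0.0050) + (1/8)(0.0290+0.0150) + (1/8)(0.0520+0.0290) + (1/8)(0.1110+0.0520) + (1/8)(0.3090+0.1110) + (1/8)(0.6160+0.3090) + (1/8)(1.0000+0.6160)
  = 0.0006 + 0.0025 + 0.0055 + 0.0101 + 0.0204 + 0.0525 + 0.1156 + 0.2020 = 0.4093
G = 1 − 0.4093 = 0.5907

0.591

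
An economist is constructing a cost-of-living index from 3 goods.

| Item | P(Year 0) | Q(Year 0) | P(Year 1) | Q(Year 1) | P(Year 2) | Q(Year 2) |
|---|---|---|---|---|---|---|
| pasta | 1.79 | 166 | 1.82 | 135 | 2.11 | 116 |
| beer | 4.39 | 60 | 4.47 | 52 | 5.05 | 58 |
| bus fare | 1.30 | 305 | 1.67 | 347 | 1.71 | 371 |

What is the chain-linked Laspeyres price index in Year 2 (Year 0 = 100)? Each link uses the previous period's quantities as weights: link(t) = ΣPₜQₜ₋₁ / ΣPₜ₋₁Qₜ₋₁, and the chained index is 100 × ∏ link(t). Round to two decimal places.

121.69

Link Year 0→Year 1:
ΣP(Year 1)Q(Year 0) = 1.82×166 + 4.47×60 + 1.67×305 = 302.12 + 268.2 + 509.35 = 1079.67
ΣP(Year 0)Q(Year 0) = 1.79×166 + 4.39×60 + 1.30×305 = 297.14 + 263.4 + 396.5 = 957.04
link = 1079.67/957.04 = 1.128135
Link Year 1→Year 2:
ΣP(Year 2)Q(Year 1) = 2.11×135 + 5.05×52 + 1.71×347 = 284.85 + 262.6 + 593.37 = 1140.82
ΣP(Year 1)Q(Year 1) = 1.82×135 + 4.47×52 + 1.67×347 = 245.7 + 232.44 + 579.49 = 1057.63
link = 1140.82/1057.63 = 1.078657
Chained index = 100 × 1.128135 × 1.078657 = 121.6870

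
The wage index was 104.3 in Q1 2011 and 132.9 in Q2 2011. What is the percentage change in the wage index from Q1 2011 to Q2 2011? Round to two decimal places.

27.42%

Change = (132.9 − 104.3) / 104.3 × 100
       = 28.6 / 104.3 × 100 = 27.4209%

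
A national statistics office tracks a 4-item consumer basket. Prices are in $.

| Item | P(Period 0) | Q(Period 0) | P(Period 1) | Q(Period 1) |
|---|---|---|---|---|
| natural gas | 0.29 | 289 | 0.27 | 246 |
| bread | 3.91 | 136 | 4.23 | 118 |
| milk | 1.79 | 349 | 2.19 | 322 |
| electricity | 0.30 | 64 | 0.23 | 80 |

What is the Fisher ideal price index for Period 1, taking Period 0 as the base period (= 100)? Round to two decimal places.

113.75

Laspeyres component (base-period weights):
ΣP(Period 1)Q(Period 0) = 0.27×289 + 4.23×136 + 2.19×349 + 0.23×64 = 78.03 + 575.28 + 764.31 + 14.72 = 1432.34
ΣP(Period 0)Q(Period 0) = 0.29×289 + 3.91×136 + 1.79×349 + 0.30×64 = 83.81 + 531.76 + 624.71 + 19.2 = 1259.48
L = 1432.34 / 1259.48 × 100 = 113.7247
Paasche component (current-period weights):
ΣP(Period 1)Q(Period 1) = 0.27×246 + 4.23×118 + 2.19×322 + 0.23×80 = 66.42 + 499.14 + 705.18 + 18.4 = 1289.14
ΣP(Period 0)Q(Period 1) = 0.29×246 + 3.91×118 + 1.79×322 + 0.30×80 = 71.34 + 461.38 + 576.38 + 24 = 1133.1
P = 1289.14 / 1133.1 × 100 = 113.7711
Fisher = √(L × P) = √(113.7247 × 113.7711) = 113.7479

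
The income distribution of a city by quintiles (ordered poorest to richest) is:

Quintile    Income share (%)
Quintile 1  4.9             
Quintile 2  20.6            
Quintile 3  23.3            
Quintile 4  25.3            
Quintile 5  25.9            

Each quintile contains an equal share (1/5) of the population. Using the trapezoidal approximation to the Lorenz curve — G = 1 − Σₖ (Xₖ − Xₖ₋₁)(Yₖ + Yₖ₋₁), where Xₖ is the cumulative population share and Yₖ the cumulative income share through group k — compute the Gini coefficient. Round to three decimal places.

0.187

Cumulative income shares Yₖ: 0.0490, 0.2550, 0.4880, 0.7410, 1.0000
Σ (Xₖ−Xₖ₋₁)(Yₖ+Yₖ₋₁) = (1/5)(0.0490+0.0000) + (1/5)(0.2550+0.0490) + (1/5)(0.4880+0.2550) + (1/5)(0.7410+0.4880) + (1/5)(1.0000+0.7410)
  = 0.0098 + 0.0608 + 0.1486 + 0.2458 + 0.3482 = 0.8132
G = 1 − 0.8132 = 0.1868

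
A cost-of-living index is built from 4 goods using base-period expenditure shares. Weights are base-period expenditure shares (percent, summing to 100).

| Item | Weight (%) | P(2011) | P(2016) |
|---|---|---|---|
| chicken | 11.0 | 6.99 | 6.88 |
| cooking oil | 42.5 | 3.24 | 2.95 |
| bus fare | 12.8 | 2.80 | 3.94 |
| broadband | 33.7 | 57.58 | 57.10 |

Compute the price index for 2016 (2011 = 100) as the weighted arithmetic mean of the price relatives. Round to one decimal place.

101.0

chicken: 11.0 × (6.88/6.99) = 11.0 × 0.984263 = 10.8269
cooking oil: 42.5 × (2.95/3.24) = 42.5 × 0.910494 = 38.6960
bus fare: 12.8 × (3.94/2.80) = 12.8 × 1.407143 = 18.0114
broadband: 33.7 × (57.10/57.58) = 33.7 × 0.991664 = 33.4191
Index = Σ wᵢ·(p₁ᵢ/p₀ᵢ) = 10.8269 + 38.6960 + 18.0114 + 33.4191 = 100.9534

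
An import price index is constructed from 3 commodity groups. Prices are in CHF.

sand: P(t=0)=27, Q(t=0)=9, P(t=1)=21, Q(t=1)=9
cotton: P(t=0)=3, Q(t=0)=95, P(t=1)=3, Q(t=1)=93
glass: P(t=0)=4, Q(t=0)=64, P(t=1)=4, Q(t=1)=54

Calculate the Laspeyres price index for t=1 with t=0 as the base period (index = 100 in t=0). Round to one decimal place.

Laspeyres price index uses base-period quantities as weights.
ΣP(t=1)·Q(t=0) = 21×9 + 3×95 + 4×64 = 189 + 285 + 256 = 730
ΣP(t=0)·Q(t=0) = 27×9 + 3×95 + 4×64 = 243 + 285 + 256 = 784
Index = 730 / 784 × 100 = 93.1122

93.1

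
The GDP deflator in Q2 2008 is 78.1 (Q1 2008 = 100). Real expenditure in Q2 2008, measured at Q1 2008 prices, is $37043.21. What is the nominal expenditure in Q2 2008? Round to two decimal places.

Nominal = Real × (Index/100) = 37043.21 × (78.1/100)
        = 37043.21 × 0.781 = 28930.7470

28930.75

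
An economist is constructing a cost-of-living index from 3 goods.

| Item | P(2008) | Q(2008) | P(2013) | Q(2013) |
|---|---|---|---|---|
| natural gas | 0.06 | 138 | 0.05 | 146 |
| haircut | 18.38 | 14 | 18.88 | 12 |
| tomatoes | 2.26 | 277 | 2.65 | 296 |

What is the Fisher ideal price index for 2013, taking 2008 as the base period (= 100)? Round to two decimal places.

Laspeyres component (base-period weights):
ΣP(2013)Q(2008) = 0.05×138 + 18.88×14 + 2.65×277 = 6.9 + 264.32 + 734.05 = 1005.27
ΣP(2008)Q(2008) = 0.06×138 + 18.38×14 + 2.26×277 = 8.28 + 257.32 + 626.02 = 891.62
L = 1005.27 / 891.62 × 100 = 112.7465
Paasche component (current-period weights):
ΣP(2013)Q(2013) = 0.05×146 + 18.88×12 + 2.65×296 = 7.3 + 226.56 + 784.4 = 1018.26
ΣP(2008)Q(2013) = 0.06×146 + 18.38×12 + 2.26×296 = 8.76 + 220.56 + 668.96 = 898.28
P = 1018.26 / 898.28 × 100 = 113.3566
Fisher = √(L × P) = √(112.7465 × 113.3566) = 113.0511

113.05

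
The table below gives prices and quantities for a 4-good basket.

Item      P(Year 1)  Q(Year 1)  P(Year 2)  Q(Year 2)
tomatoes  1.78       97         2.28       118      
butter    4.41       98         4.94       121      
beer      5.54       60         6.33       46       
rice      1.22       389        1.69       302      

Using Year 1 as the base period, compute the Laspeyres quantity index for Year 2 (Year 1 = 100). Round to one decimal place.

Laspeyres quantity index uses base-period prices as weights.
ΣP(Year 1)·Q(Year 2) = 1.78×118 + 4.41×121 + 5.54×46 + 1.22×302 = 210.04 + 533.61 + 254.84 + 368.44 = 1366.93
ΣP(Year 1)·Q(Year 1) = 1.78×97 + 4.41×98 + 5.54×60 + 1.22×389 = 172.66 + 432.18 + 332.4 + 474.58 = 1411.82
Index = 1366.93 / 1411.82 × 100 = 96.8204

96.8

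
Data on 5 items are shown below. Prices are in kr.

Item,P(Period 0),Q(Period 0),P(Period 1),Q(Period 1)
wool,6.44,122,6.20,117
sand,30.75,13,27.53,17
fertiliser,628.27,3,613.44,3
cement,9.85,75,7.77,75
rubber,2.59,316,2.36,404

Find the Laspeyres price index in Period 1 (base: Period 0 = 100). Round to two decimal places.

92.56

Laspeyres price index uses base-period quantities as weights.
ΣP(Period 1)·Q(Period 0) = 6.20×122 + 27.53×13 + 613.44×3 + 7.77×75 + 2.36×316 = 756.4 + 357.89 + 1840.32 + 582.75 + 745.76 = 4283.12
ΣP(Period 0)·Q(Period 0) = 6.44×122 + 30.75×13 + 628.27×3 + 9.85×75 + 2.59×316 = 785.68 + 399.75 + 1884.81 + 738.75 + 818.44 = 4627.43
Index = 4283.12 / 4627.43 × 100 = 92.5594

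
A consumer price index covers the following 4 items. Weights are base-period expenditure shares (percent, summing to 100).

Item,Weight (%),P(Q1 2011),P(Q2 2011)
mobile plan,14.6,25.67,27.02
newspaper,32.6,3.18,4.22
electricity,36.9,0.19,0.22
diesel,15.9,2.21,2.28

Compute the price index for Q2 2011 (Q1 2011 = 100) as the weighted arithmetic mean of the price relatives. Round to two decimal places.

117.76

mobile plan: 14.6 × (27.02/25.67) = 14.6 × 1.052591 = 15.3678
newspaper: 32.6 × (4.22/3.18) = 32.6 × 1.327044 = 43.2616
electricity: 36.9 × (0.22/0.19) = 36.9 × 1.157895 = 42.7263
diesel: 15.9 × (2.28/2.21) = 15.9 × 1.031674 = 16.4036
Index = Σ wᵢ·(p₁ᵢ/p₀ᵢ) = 15.3678 + 43.2616 + 42.7263 + 16.4036 = 117.7594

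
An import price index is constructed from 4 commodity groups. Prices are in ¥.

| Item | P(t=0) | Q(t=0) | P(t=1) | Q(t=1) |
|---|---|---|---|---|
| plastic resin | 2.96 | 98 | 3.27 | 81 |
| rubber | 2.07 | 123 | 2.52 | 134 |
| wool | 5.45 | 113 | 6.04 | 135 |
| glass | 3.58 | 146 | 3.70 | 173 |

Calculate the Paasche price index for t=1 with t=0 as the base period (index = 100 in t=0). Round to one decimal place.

Paasche price index uses current-period quantities as weights.
ΣP(t=1)·Q(t=1) = 3.27×81 + 2.52×134 + 6.04×135 + 3.70×173 = 264.87 + 337.68 + 815.4 + 640.1 = 2058.05
ΣP(t=0)·Q(t=1) = 2.96×81 + 2.07×134 + 5.45×135 + 3.58×173 = 239.76 + 277.38 + 735.75 + 619.34 = 1872.23
Index = 2058.05 / 1872.23 × 100 = 109.9251

109.9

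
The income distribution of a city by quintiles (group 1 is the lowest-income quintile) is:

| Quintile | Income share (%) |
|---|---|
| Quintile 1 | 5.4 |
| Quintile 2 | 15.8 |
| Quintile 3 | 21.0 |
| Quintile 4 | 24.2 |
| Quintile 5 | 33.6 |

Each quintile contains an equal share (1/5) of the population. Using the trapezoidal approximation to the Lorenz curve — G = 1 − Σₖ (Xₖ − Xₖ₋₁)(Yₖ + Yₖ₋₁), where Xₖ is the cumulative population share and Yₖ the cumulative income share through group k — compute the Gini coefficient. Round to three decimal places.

Cumulative income shares Yₖ: 0.0540, 0.2120, 0.4220, 0.6640, 1.0000
Σ (Xₖ−Xₖ₋₁)(Yₖ+Yₖ₋₁) = (1/5)(0.0540+0.0000) + (1/5)(0.2120+0.0540) + (1/5)(0.4220+0.2120) + (1/5)(0.6640+0.4220) + (1/5)(1.0000+0.6640)
  = 0.0108 + 0.0532 + 0.1268 + 0.2172 + 0.3328 = 0.7408
G = 1 − 0.7408 = 0.2592

0.259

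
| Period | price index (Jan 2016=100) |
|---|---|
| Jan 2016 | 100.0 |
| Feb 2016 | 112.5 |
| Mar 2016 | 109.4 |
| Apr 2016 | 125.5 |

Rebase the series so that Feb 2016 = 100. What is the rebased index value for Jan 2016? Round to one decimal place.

88.9

Rebased(Jan 2016) = 100.0 / 112.5 × 100 = 88.8889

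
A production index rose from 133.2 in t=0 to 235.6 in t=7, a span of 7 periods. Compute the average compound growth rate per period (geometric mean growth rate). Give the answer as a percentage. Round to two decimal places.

8.49%

Growth factor = (235.6/133.2)^(1/7) = (1.768769)^(1/7) = 1.084880
Growth rate = 1.084880 − 1 = 0.084880 = 8.4880%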